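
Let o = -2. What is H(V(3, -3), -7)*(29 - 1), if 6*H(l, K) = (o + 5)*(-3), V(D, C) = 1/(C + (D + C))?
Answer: -42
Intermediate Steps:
V(D, C) = 1/(D + 2*C) (V(D, C) = 1/(C + (C + D)) = 1/(D + 2*C))
H(l, K) = -3/2 (H(l, K) = ((-2 + 5)*(-3))/6 = (3*(-3))/6 = (1/6)*(-9) = -3/2)
H(V(3, -3), -7)*(29 - 1) = -3*(29 - 1)/2 = -3/2*28 = -42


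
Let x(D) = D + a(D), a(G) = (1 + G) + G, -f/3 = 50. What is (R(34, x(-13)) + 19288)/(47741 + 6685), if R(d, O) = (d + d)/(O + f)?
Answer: 302173/852674 ≈ 0.35438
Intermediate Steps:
f = -150 (f = -3*50 = -150)
a(G) = 1 + 2*G
x(D) = 1 + 3*D (x(D) = D + (1 + 2*D) = 1 + 3*D)
R(d, O) = 2*d/(-150 + O) (R(d, O) = (d + d)/(O - 150) = (2*d)/(-150 + O) = 2*d/(-150 + O))
(R(34, x(-13)) + 19288)/(47741 + 6685) = (2*34/(-150 + (1 + 3*(-13))) + 19288)/(47741 + 6685) = (2*34/(-150 + (1 - 39)) + 19288)/54426 = (2*34/(-150 - 38) + 19288)*(1/54426) = (2*34/(-188) + 19288)*(1/54426) = (2*34*(-1/188) + 19288)*(1/54426) = (-17/47 + 19288)*(1/54426) = (906519/47)*(1/54426) = 302173/852674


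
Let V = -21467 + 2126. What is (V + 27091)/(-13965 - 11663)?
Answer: -3875/12814 ≈ -0.30240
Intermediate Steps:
V = -19341
(V + 27091)/(-13965 - 11663) = (-19341 + 27091)/(-13965 - 11663) = 7750/(-25628) = 7750*(-1/25628) = -3875/12814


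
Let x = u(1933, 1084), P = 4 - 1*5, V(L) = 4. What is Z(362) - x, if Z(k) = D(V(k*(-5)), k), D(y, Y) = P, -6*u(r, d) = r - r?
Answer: -1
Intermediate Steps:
u(r, d) = 0 (u(r, d) = -(r - r)/6 = -⅙*0 = 0)
P = -1 (P = 4 - 5 = -1)
x = 0
D(y, Y) = -1
Z(k) = -1
Z(362) - x = -1 - 1*0 = -1 + 0 = -1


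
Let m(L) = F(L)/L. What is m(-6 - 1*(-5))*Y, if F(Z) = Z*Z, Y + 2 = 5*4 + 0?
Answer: -18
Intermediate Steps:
Y = 18 (Y = -2 + (5*4 + 0) = -2 + (20 + 0) = -2 + 20 = 18)
F(Z) = Z²
m(L) = L (m(L) = L²/L = L)
m(-6 - 1*(-5))*Y = (-6 - 1*(-5))*18 = (-6 + 5)*18 = -1*18 = -18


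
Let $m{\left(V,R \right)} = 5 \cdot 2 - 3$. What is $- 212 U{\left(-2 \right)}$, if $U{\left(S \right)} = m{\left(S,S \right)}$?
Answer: $-1484$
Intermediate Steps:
$m{\left(V,R \right)} = 7$ ($m{\left(V,R \right)} = 10 - 3 = 7$)
$U{\left(S \right)} = 7$
$- 212 U{\left(-2 \right)} = \left(-212\right) 7 = -1484$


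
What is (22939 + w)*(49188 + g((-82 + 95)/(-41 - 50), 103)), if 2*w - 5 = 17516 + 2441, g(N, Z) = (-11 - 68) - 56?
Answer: 1614824760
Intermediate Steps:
g(N, Z) = -135 (g(N, Z) = -79 - 56 = -135)
w = 9981 (w = 5/2 + (17516 + 2441)/2 = 5/2 + (½)*19957 = 5/2 + 19957/2 = 9981)
(22939 + w)*(49188 + g((-82 + 95)/(-41 - 50), 103)) = (22939 + 9981)*(49188 - 135) = 32920*49053 = 1614824760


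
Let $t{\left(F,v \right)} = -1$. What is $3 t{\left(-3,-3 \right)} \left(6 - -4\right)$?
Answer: $-30$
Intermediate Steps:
$3 t{\left(-3,-3 \right)} \left(6 - -4\right) = 3 \left(-1\right) \left(6 - -4\right) = - 3 \left(6 + 4\right) = \left(-3\right) 10 = -30$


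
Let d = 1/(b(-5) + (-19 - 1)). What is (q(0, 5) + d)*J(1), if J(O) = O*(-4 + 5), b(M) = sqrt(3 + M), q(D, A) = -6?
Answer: -1216/201 - I*sqrt(2)/402 ≈ -6.0498 - 0.0035179*I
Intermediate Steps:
J(O) = O (J(O) = O*1 = O)
d = 1/(-20 + I*sqrt(2)) (d = 1/(sqrt(3 - 5) + (-19 - 1)) = 1/(sqrt(-2) - 20) = 1/(I*sqrt(2) - 20) = 1/(-20 + I*sqrt(2)) ≈ -0.049751 - 0.0035179*I)
(q(0, 5) + d)*J(1) = (-6 + (-10/201 - I*sqrt(2)/402))*1 = (-1216/201 - I*sqrt(2)/402)*1 = -1216/201 - I*sqrt(2)/402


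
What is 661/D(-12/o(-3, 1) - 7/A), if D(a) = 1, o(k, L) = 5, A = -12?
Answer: 661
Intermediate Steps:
661/D(-12/o(-3, 1) - 7/A) = 661/1 = 661*1 = 661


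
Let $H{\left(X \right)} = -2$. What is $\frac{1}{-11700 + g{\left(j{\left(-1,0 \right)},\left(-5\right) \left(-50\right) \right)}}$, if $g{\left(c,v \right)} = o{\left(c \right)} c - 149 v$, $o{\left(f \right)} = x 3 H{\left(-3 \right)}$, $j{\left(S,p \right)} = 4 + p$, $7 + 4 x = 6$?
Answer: $- \frac{1}{48944} \approx -2.0432 \cdot 10^{-5}$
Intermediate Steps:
$x = - \frac{1}{4}$ ($x = - \frac{7}{4} + \frac{1}{4} \cdot 6 = - \frac{7}{4} + \frac{3}{2} = - \frac{1}{4} \approx -0.25$)
$o{\left(f \right)} = \frac{3}{2}$ ($o{\left(f \right)} = \left(- \frac{1}{4}\right) 3 \left(-2\right) = \left(- \frac{3}{4}\right) \left(-2\right) = \frac{3}{2}$)
$g{\left(c,v \right)} = - 149 v + \frac{3 c}{2}$ ($g{\left(c,v \right)} = \frac{3 c}{2} - 149 v = - 149 v + \frac{3 c}{2}$)
$\frac{1}{-11700 + g{\left(j{\left(-1,0 \right)},\left(-5\right) \left(-50\right) \right)}} = \frac{1}{-11700 - \left(- \frac{3 \left(4 + 0\right)}{2} + 149 \left(-5\right) \left(-50\right)\right)} = \frac{1}{-11700 + \left(\left(-149\right) 250 + \frac{3}{2} \cdot 4\right)} = \frac{1}{-11700 + \left(-37250 + 6\right)} = \frac{1}{-11700 - 37244} = \frac{1}{-48944} = - \frac{1}{48944}$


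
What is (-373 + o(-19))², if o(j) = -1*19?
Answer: 153664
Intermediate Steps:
o(j) = -19
(-373 + o(-19))² = (-373 - 19)² = (-392)² = 153664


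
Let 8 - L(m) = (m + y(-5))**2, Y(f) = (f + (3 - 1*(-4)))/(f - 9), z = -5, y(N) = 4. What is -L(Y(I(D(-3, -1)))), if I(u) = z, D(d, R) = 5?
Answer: 337/49 ≈ 6.8775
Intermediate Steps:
I(u) = -5
Y(f) = (7 + f)/(-9 + f) (Y(f) = (f + (3 + 4))/(-9 + f) = (f + 7)/(-9 + f) = (7 + f)/(-9 + f))
L(m) = 8 - (4 + m)**2 (L(m) = 8 - (m + 4)**2 = 8 - (4 + m)**2)
-L(Y(I(D(-3, -1)))) = -(8 - (4 + (7 - 5)/(-9 - 5))**2) = -(8 - (4 + 2/(-14))**2) = -(8 - (4 - 1/14*2)**2) = -(8 - (4 - 1/7)**2) = -(8 - (27/7)**2) = -(8 - 1*729/49) = -(8 - 729/49) = -1*(-337/49) = 337/49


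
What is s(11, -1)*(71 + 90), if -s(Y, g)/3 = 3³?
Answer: -13041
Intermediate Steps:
s(Y, g) = -81 (s(Y, g) = -3*3³ = -3*27 = -81)
s(11, -1)*(71 + 90) = -81*(71 + 90) = -81*161 = -13041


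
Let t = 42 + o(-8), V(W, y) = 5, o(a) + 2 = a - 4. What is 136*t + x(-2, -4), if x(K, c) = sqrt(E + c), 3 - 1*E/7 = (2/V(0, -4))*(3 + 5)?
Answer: 3808 + 3*I*sqrt(15)/5 ≈ 3808.0 + 2.3238*I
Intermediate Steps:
o(a) = -6 + a (o(a) = -2 + (a - 4) = -2 + (-4 + a) = -6 + a)
E = -7/5 (E = 21 - 7*2/5*(3 + 5) = 21 - 7*2*(1/5)*8 = 21 - 14*8/5 = 21 - 7*16/5 = 21 - 112/5 = -7/5 ≈ -1.4000)
x(K, c) = sqrt(-7/5 + c)
t = 28 (t = 42 + (-6 - 8) = 42 - 14 = 28)
136*t + x(-2, -4) = 136*28 + sqrt(-35 + 25*(-4))/5 = 3808 + sqrt(-35 - 100)/5 = 3808 + sqrt(-135)/5 = 3808 + (3*I*sqrt(15))/5 = 3808 + 3*I*sqrt(15)/5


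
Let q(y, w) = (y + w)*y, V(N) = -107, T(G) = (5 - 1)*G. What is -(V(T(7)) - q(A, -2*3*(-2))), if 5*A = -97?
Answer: 6264/25 ≈ 250.56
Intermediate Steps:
T(G) = 4*G
A = -97/5 (A = (⅕)*(-97) = -97/5 ≈ -19.400)
q(y, w) = y*(w + y) (q(y, w) = (w + y)*y = y*(w + y))
-(V(T(7)) - q(A, -2*3*(-2))) = -(-107 - (-97)*(-2*3*(-2) - 97/5)/5) = -(-107 - (-97)*(-6*(-2) - 97/5)/5) = -(-107 - (-97)*(12 - 97/5)/5) = -(-107 - (-97)*(-37)/(5*5)) = -(-107 - 1*3589/25) = -(-107 - 3589/25) = -1*(-6264/25) = 6264/25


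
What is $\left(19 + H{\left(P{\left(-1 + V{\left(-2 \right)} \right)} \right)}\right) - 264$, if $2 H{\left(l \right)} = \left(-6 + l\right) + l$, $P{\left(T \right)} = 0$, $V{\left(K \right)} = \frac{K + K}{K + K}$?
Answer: $-248$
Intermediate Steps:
$V{\left(K \right)} = 1$ ($V{\left(K \right)} = \frac{2 K}{2 K} = 2 K \frac{1}{2 K} = 1$)
$H{\left(l \right)} = -3 + l$ ($H{\left(l \right)} = \frac{\left(-6 + l\right) + l}{2} = \frac{-6 + 2 l}{2} = -3 + l$)
$\left(19 + H{\left(P{\left(-1 + V{\left(-2 \right)} \right)} \right)}\right) - 264 = \left(19 + \left(-3 + 0\right)\right) - 264 = \left(19 - 3\right) - 264 = 16 - 264 = -248$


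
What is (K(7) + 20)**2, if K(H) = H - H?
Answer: 400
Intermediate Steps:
K(H) = 0
(K(7) + 20)**2 = (0 + 20)**2 = 20**2 = 400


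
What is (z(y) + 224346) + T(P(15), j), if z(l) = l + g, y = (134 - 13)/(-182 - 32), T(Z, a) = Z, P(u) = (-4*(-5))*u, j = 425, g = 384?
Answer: 48156299/214 ≈ 2.2503e+5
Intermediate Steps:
P(u) = 20*u
y = -121/214 (y = 121/(-214) = 121*(-1/214) = -121/214 ≈ -0.56542)
z(l) = 384 + l (z(l) = l + 384 = 384 + l)
(z(y) + 224346) + T(P(15), j) = ((384 - 121/214) + 224346) + 20*15 = (82055/214 + 224346) + 300 = 48092099/214 + 300 = 48156299/214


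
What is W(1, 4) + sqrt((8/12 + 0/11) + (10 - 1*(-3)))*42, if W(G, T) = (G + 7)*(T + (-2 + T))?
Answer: 48 + 14*sqrt(123) ≈ 203.27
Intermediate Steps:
W(G, T) = (-2 + 2*T)*(7 + G) (W(G, T) = (7 + G)*(-2 + 2*T) = (-2 + 2*T)*(7 + G))
W(1, 4) + sqrt((8/12 + 0/11) + (10 - 1*(-3)))*42 = (-14 - 2*1 + 14*4 + 2*1*4) + sqrt((8/12 + 0/11) + (10 - 1*(-3)))*42 = (-14 - 2 + 56 + 8) + sqrt((8*(1/12) + 0*(1/11)) + (10 + 3))*42 = 48 + sqrt((2/3 + 0) + 13)*42 = 48 + sqrt(2/3 + 13)*42 = 48 + sqrt(41/3)*42 = 48 + (sqrt(123)/3)*42 = 48 + 14*sqrt(123)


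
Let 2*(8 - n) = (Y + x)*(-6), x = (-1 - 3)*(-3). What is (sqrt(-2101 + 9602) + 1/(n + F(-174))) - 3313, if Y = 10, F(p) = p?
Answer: -331301/100 + sqrt(7501) ≈ -3226.4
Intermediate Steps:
x = 12 (x = -4*(-3) = 12)
n = 74 (n = 8 - (10 + 12)*(-6)/2 = 8 - 11*(-6) = 8 - 1/2*(-132) = 8 + 66 = 74)
(sqrt(-2101 + 9602) + 1/(n + F(-174))) - 3313 = (sqrt(-2101 + 9602) + 1/(74 - 174)) - 3313 = (sqrt(7501) + 1/(-100)) - 3313 = (sqrt(7501) - 1/100) - 3313 = (-1/100 + sqrt(7501)) - 3313 = -331301/100 + sqrt(7501)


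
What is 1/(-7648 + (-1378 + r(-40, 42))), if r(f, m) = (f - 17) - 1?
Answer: -1/9084 ≈ -0.00011008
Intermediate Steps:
r(f, m) = -18 + f (r(f, m) = (-17 + f) - 1 = -18 + f)
1/(-7648 + (-1378 + r(-40, 42))) = 1/(-7648 + (-1378 + (-18 - 40))) = 1/(-7648 + (-1378 - 58)) = 1/(-7648 - 1436) = 1/(-9084) = -1/9084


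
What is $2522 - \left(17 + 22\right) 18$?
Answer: $1820$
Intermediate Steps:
$2522 - \left(17 + 22\right) 18 = 2522 - 39 \cdot 18 = 2522 - 702 = 1820$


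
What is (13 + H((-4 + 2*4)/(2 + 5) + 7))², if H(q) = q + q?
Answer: 38809/49 ≈ 792.02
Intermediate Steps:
H(q) = 2*q
(13 + H((-4 + 2*4)/(2 + 5) + 7))² = (13 + 2*((-4 + 2*4)/(2 + 5) + 7))² = (13 + 2*((-4 + 8)/7 + 7))² = (13 + 2*(4*(⅐) + 7))² = (13 + 2*(4/7 + 7))² = (13 + 2*(53/7))² = (13 + 106/7)² = (197/7)² = 38809/49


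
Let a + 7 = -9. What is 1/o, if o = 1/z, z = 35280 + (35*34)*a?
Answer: 16240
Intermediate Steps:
a = -16 (a = -7 - 9 = -16)
z = 16240 (z = 35280 + (35*34)*(-16) = 35280 + 1190*(-16) = 35280 - 19040 = 16240)
o = 1/16240 ≈ 6.1576e-5
1/o = 1/(1/16240) = 16240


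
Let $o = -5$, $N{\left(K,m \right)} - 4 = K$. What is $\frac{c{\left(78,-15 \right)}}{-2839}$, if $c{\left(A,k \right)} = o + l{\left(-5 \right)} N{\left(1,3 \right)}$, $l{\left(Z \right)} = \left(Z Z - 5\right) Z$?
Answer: $\frac{505}{2839} \approx 0.17788$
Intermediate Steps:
$N{\left(K,m \right)} = 4 + K$
$l{\left(Z \right)} = Z \left(-5 + Z^{2}\right)$ ($l{\left(Z \right)} = \left(Z^{2} - 5\right) Z = \left(-5 + Z^{2}\right) Z = Z \left(-5 + Z^{2}\right)$)
$c{\left(A,k \right)} = -505$ ($c{\left(A,k \right)} = -5 + - 5 \left(-5 + \left(-5\right)^{2}\right) \left(4 + 1\right) = -5 + - 5 \left(-5 + 25\right) 5 = -5 + \left(-5\right) 20 \cdot 5 = -5 - 500 = -505$)
$\frac{c{\left(78,-15 \right)}}{-2839} = - \frac{505}{-2839} = \left(-505\right) \left(- \frac{1}{2839}\right) = \frac{505}{2839}$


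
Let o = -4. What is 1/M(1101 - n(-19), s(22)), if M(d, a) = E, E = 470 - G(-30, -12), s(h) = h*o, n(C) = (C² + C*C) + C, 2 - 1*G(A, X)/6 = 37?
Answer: 1/680 ≈ 0.0014706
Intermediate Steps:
G(A, X) = -210 (G(A, X) = 12 - 6*37 = 12 - 222 = -210)
n(C) = C + 2*C² (n(C) = (C² + C²) + C = 2*C² + C = C + 2*C²)
s(h) = -4*h (s(h) = h*(-4) = -4*h)
E = 680 (E = 470 - 1*(-210) = 470 + 210 = 680)
M(d, a) = 680
1/M(1101 - n(-19), s(22)) = 1/680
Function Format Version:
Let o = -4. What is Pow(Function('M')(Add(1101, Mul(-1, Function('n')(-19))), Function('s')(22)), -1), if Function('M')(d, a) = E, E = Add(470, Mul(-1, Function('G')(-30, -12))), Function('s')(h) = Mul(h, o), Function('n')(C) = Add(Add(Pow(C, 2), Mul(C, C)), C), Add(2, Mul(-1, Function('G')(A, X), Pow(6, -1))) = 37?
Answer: Rational(1, 680) ≈ 0.0014706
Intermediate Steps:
Function('G')(A, X) = -210 (Function('G')(A, X) = Add(12, Mul(-6, 37)) = Add(12, -222) = -210)
Function('n')(C) = Add(C, Mul(2, Pow(C, 2))) (Function('n')(C) = Add(Add(Pow(C, 2), Pow(C, 2)), C) = Add(Mul(2, Pow(C, 2)), C) = Add(C, Mul(2, Pow(C, 2))))
Function('s')(h) = Mul(-4, h) (Function('s')(h) = Mul(h, -4) = Mul(-4, h))
E = 680 (E = Add(470, Mul(-1, -210)) = Add(470, 210) = 680)
Function('M')(d, a) = 680
Pow(Function('M')(Add(1101, Mul(-1, Function('n')(-19))), Function('s')(22)), -1) = Pow(680, -1) = Rational(1, 680)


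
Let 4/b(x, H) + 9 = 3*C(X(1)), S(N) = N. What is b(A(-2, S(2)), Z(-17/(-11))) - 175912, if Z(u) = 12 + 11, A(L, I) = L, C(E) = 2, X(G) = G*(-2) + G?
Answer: -527740/3 ≈ -1.7591e+5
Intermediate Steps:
X(G) = -G (X(G) = -2*G + G = -G)
Z(u) = 23
b(x, H) = -4/3 (b(x, H) = 4/(-9 + 3*2) = 4/(-9 + 6) = 4/(-3) = 4*(-⅓) = -4/3)
b(A(-2, S(2)), Z(-17/(-11))) - 175912 = -4/3 - 175912 = -527740/3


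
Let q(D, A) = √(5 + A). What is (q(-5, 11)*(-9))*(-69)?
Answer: 2484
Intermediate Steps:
(q(-5, 11)*(-9))*(-69) = (√(5 + 11)*(-9))*(-69) = (√16*(-9))*(-69) = (4*(-9))*(-69) = -36*(-69) = 2484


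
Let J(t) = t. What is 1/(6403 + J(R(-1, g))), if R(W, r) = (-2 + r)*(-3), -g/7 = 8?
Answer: 1/6577 ≈ 0.00015204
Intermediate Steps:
g = -56 (g = -7*8 = -56)
R(W, r) = 6 - 3*r
1/(6403 + J(R(-1, g))) = 1/(6403 + (6 - 3*(-56))) = 1/(6403 + (6 + 168)) = 1/(6403 + 174) = 1/6577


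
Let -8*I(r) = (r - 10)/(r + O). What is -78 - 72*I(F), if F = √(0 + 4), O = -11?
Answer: -70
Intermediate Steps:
F = 2 (F = √4 = 2)
I(r) = -(-10 + r)/(8*(-11 + r)) (I(r) = -(r - 10)/(8*(r - 11)) = -(-10 + r)/(8*(-11 + r)))
-78 - 72*I(F) = -78 - 9*(10 - 1*2)/(-11 + 2) = -78 - 9*(10 - 2)/(-9) = -78 - 9*(-1)*8/9 = -78 - 72*(-⅑) = -78 + 8 = -70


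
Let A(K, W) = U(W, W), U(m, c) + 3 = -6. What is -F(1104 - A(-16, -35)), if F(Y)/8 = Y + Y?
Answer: -17808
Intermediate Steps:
U(m, c) = -9 (U(m, c) = -3 - 6 = -9)
A(K, W) = -9
F(Y) = 16*Y (F(Y) = 8*(Y + Y) = 8*(2*Y) = 16*Y)
-F(1104 - A(-16, -35)) = -16*(1104 - 1*(-9)) = -16*(1104 + 9) = -16*1113 = -1*17808 = -17808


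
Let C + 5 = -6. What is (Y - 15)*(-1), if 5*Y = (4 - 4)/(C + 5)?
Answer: 15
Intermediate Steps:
C = -11 (C = -5 - 6 = -11)
Y = 0 (Y = ((4 - 4)/(-11 + 5))/5 = (0/(-6))/5 = (0*(-⅙))/5 = (⅕)*0 = 0)
(Y - 15)*(-1) = (0 - 15)*(-1) = -15*(-1) = 15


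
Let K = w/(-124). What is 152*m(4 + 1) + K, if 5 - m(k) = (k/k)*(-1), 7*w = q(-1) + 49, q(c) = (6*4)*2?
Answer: 791519/868 ≈ 911.89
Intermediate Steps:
q(c) = 48 (q(c) = 24*2 = 48)
w = 97/7 (w = (48 + 49)/7 = (⅐)*97 = 97/7 ≈ 13.857)
m(k) = 6 (m(k) = 5 - k/k*(-1) = 5 - (-1) = 5 - 1*(-1) = 5 + 1 = 6)
K = -97/868 (K = (97/7)/(-124) = (97/7)*(-1/124) = -97/868 ≈ -0.11175)
152*m(4 + 1) + K = 152*6 - 97/868 = 912 - 97/868 = 791519/868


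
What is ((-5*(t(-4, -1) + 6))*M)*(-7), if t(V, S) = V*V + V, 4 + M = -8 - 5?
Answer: -10710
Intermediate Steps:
M = -17 (M = -4 + (-8 - 5) = -4 - 13 = -17)
t(V, S) = V + V² (t(V, S) = V² + V = V + V²)
((-5*(t(-4, -1) + 6))*M)*(-7) = (-5*(-4*(1 - 4) + 6)*(-17))*(-7) = (-5*(-4*(-3) + 6)*(-17))*(-7) = (-5*(12 + 6)*(-17))*(-7) = (-5*18*(-17))*(-7) = -90*(-17)*(-7) = 1530*(-7) = -10710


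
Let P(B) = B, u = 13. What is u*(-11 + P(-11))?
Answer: -286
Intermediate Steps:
u*(-11 + P(-11)) = 13*(-11 - 11) = 13*(-22) = -286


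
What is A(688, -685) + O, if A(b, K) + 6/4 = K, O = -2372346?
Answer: -4746065/2 ≈ -2.3730e+6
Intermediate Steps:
A(b, K) = -3/2 + K
A(688, -685) + O = (-3/2 - 685) - 2372346 = -1373/2 - 2372346 = -4746065/2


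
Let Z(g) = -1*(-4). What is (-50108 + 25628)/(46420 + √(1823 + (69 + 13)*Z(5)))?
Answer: -1136361600/2154814249 + 73440*√239/2154814249 ≈ -0.52683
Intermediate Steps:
Z(g) = 4
(-50108 + 25628)/(46420 + √(1823 + (69 + 13)*Z(5))) = (-50108 + 25628)/(46420 + √(1823 + (69 + 13)*4)) = -24480/(46420 + √(1823 + 82*4)) = -24480/(46420 + √(1823 + 328)) = -24480/(46420 + √2151) = -24480/(46420 + 3*√239)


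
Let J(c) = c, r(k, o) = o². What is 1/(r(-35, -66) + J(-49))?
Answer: 1/4307 ≈ 0.00023218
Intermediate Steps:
1/(r(-35, -66) + J(-49)) = 1/((-66)² - 49) = 1/(4356 - 49) = 1/4307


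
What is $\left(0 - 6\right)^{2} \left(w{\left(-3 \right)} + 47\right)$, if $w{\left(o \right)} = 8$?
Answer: $1980$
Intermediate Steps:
$\left(0 - 6\right)^{2} \left(w{\left(-3 \right)} + 47\right) = \left(0 - 6\right)^{2} \left(8 + 47\right) = \left(-6\right)^{2} \cdot 55 = 36 \cdot 55 = 1980$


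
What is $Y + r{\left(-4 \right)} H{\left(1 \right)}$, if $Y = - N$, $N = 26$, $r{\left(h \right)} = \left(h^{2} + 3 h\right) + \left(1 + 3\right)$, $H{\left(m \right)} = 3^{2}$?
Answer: $46$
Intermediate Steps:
$H{\left(m \right)} = 9$
$r{\left(h \right)} = 4 + h^{2} + 3 h$ ($r{\left(h \right)} = \left(h^{2} + 3 h\right) + 4 = 4 + h^{2} + 3 h$)
$Y = -26$ ($Y = \left(-1\right) 26 = -26$)
$Y + r{\left(-4 \right)} H{\left(1 \right)} = -26 + \left(4 + \left(-4\right)^{2} + 3 \left(-4\right)\right) 9 = -26 + \left(4 + 16 - 12\right) 9 = -26 + 8 \cdot 9 = -26 + 72 = 46$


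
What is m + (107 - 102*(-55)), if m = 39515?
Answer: 45232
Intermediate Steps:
m + (107 - 102*(-55)) = 39515 + (107 - 102*(-55)) = 39515 + (107 + 5610) = 39515 + 5717 = 45232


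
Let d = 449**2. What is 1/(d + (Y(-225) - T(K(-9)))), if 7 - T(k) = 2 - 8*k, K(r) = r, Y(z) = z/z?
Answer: 1/201669 ≈ 4.9586e-6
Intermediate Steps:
Y(z) = 1
T(k) = 5 + 8*k (T(k) = 7 - (2 - 8*k) = 7 + (-2 + 8*k) = 5 + 8*k)
d = 201601
1/(d + (Y(-225) - T(K(-9)))) = 1/(201601 + (1 - (5 + 8*(-9)))) = 1/(201601 + (1 - (5 - 72))) = 1/(201601 + (1 - 1*(-67))) = 1/(201601 + (1 + 67)) = 1/(201601 + 68) = 1/201669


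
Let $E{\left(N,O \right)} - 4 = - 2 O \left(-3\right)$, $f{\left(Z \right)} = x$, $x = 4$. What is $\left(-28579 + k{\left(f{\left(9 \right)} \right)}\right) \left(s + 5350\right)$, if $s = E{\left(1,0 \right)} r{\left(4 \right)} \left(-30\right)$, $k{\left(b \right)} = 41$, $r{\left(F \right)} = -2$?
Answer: $-159527420$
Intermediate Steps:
$f{\left(Z \right)} = 4$
$E{\left(N,O \right)} = 4 + 6 O$ ($E{\left(N,O \right)} = 4 + - 2 O \left(-3\right) = 4 + 6 O$)
$s = 240$ ($s = \left(4 + 6 \cdot 0\right) \left(-2\right) \left(-30\right) = \left(4 + 0\right) \left(-2\right) \left(-30\right) = 4 \left(-2\right) \left(-30\right) = \left(-8\right) \left(-30\right) = 240$)
$\left(-28579 + k{\left(f{\left(9 \right)} \right)}\right) \left(s + 5350\right) = \left(-28579 + 41\right) \left(240 + 5350\right) = \left(-28538\right) 5590 = -159527420$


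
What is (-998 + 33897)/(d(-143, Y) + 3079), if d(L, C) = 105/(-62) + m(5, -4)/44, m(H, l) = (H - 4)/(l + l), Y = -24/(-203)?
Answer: 358993888/33579537 ≈ 10.691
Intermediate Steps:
Y = 24/203 (Y = -24*(-1/203) = 24/203 ≈ 0.11823)
m(H, l) = (-4 + H)/(2*l) (m(H, l) = (-4 + H)/((2*l)) = (-4 + H)*(1/(2*l)) = (-4 + H)/(2*l))
d(L, C) = -18511/10912 (d(L, C) = 105/(-62) + ((1/2)*(-4 + 5)/(-4))/44 = 105*(-1/62) + ((1/2)*(-1/4)*1)*(1/44) = -105/62 - 1/8*1/44 = -105/62 - 1/352 = -18511/10912)
(-998 + 33897)/(d(-143, Y) + 3079) = (-998 + 33897)/(-18511/10912 + 3079) = 32899/(33579537/10912) = 32899*(10912/33579537) = 358993888/33579537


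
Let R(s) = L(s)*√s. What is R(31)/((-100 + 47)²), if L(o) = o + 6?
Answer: 37*√31/2809 ≈ 0.073338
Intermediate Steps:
L(o) = 6 + o
R(s) = √s*(6 + s) (R(s) = (6 + s)*√s = √s*(6 + s))
R(31)/((-100 + 47)²) = (√31*(6 + 31))/((-100 + 47)²) = (√31*37)/((-53)²) = (37*√31)/2809 = (37*√31)*(1/2809) = 37*√31/2809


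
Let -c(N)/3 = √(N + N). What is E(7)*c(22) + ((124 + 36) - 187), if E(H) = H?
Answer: -27 - 42*√11 ≈ -166.30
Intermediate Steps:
c(N) = -3*√2*√N (c(N) = -3*√(N + N) = -3*√2*√N)
E(7)*c(22) + ((124 + 36) - 187) = 7*(-3*√2*√22) + ((124 + 36) - 187) = 7*(-6*√11) + (160 - 187) = -42*√11 - 27 = -27 - 42*√11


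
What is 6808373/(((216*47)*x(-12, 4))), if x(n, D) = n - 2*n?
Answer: 144859/2592 ≈ 55.887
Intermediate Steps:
x(n, D) = -n
6808373/(((216*47)*x(-12, 4))) = 6808373/(((216*47)*(-1*(-12)))) = 6808373/((10152*12)) = 6808373/121824 = 6808373*(1/121824) = 144859/2592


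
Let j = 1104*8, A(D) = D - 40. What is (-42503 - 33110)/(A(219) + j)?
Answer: -75613/9011 ≈ -8.3912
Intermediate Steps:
A(D) = -40 + D
j = 8832
(-42503 - 33110)/(A(219) + j) = (-42503 - 33110)/((-40 + 219) + 8832) = -75613/(179 + 8832) = -75613/9011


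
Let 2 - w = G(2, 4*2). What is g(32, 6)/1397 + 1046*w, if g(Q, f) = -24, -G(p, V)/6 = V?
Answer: 73063076/1397 ≈ 52300.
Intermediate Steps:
G(p, V) = -6*V
w = 50 (w = 2 - (-6)*4*2 = 2 - (-6)*8 = 2 - 1*(-48) = 2 + 48 = 50)
g(32, 6)/1397 + 1046*w = -24/1397 + 1046*50 = -24*1/1397 + 52300 = -24/1397 + 52300 = 73063076/1397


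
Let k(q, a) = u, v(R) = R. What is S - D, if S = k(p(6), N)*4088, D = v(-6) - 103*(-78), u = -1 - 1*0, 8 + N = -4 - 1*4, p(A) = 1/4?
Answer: -12116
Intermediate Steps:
p(A) = ¼
N = -16 (N = -8 + (-4 - 1*4) = -8 + (-4 - 4) = -8 - 8 = -16)
u = -1 (u = -1 + 0 = -1)
k(q, a) = -1
D = 8028 (D = -6 - 103*(-78) = -6 + 8034 = 8028)
S = -4088 (S = -1*4088 = -4088)
S - D = -4088 - 1*8028 = -4088 - 8028 = -12116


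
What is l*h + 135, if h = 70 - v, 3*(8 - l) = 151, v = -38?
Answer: -4437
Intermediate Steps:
l = -127/3 (l = 8 - 1/3*151 = 8 - 151/3 = -127/3 ≈ -42.333)
h = 108 (h = 70 - 1*(-38) = 70 + 38 = 108)
l*h + 135 = -127/3*108 + 135 = -4572 + 135 = -4437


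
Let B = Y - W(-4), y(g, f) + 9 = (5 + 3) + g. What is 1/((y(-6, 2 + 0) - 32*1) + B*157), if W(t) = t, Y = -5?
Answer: -1/196 ≈ -0.0051020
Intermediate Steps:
y(g, f) = -1 + g (y(g, f) = -9 + ((5 + 3) + g) = -9 + (8 + g) = -1 + g)
B = -1 (B = -5 - 1*(-4) = -5 + 4 = -1)
1/((y(-6, 2 + 0) - 32*1) + B*157) = 1/(((-1 - 6) - 32*1) - 1*157) = 1/((-7 - 32) - 157) = 1/(-39 - 157) = 1/(-196) = -1/196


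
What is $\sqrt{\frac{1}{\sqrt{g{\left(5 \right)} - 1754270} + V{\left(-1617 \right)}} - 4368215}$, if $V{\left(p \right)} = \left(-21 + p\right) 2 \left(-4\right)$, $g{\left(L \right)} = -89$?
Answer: $\sqrt{\frac{-57241089359 - 4368215 i \sqrt{1754359}}{13104 + i \sqrt{1754359}}} \approx 2.0 \cdot 10^{-9} - 2090.0 i$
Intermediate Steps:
$V{\left(p \right)} = 168 - 8 p$ ($V{\left(p \right)} = \left(-21 + p\right) \left(-8\right) = 168 - 8 p$)
$\sqrt{\frac{1}{\sqrt{g{\left(5 \right)} - 1754270} + V{\left(-1617 \right)}} - 4368215} = \sqrt{\frac{1}{\sqrt{-89 - 1754270} + \left(168 - -12936\right)} - 4368215} = \sqrt{\frac{1}{\sqrt{-1754359} + \left(168 + 12936\right)} - 4368215} = \sqrt{\frac{1}{i \sqrt{1754359} + 13104} - 4368215} = \sqrt{\frac{1}{13104 + i \sqrt{1754359}} - 4368215} = \sqrt{-4368215 + \frac{1}{13104 + i \sqrt{1754359}}}$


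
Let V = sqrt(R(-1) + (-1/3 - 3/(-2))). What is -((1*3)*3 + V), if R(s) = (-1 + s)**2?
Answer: -9 - sqrt(186)/6 ≈ -11.273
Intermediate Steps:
V = sqrt(186)/6 (V = sqrt((-1 - 1)**2 + (-1/3 - 3/(-2))) = sqrt((-2)**2 + (-1*1/3 - 3*(-1/2))) = sqrt(4 + (-1/3 + 3/2)) = sqrt(4 + 7/6) = sqrt(31/6) = sqrt(186)/6 ≈ 2.2730)
-((1*3)*3 + V) = -((1*3)*3 + sqrt(186)/6) = -(3*3 + sqrt(186)/6) = -(9 + sqrt(186)/6) = -9 - sqrt(186)/6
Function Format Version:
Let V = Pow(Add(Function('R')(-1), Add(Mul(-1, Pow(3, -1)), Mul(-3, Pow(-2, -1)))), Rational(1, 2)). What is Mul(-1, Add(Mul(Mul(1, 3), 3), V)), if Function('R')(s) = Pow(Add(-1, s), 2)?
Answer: Add(-9, Mul(Rational(-1, 6), Pow(186, Rational(1, 2)))) ≈ -11.273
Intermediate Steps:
V = Mul(Rational(1, 6), Pow(186, Rational(1, 2))) (V = Pow(Add(Pow(Add(-1, -1), 2), Add(Mul(-1, Pow(3, -1)), Mul(-3, Pow(-2, -1)))), Rational(1, 2)) = Pow(Add(Pow(-2, 2), Add(Mul(-1, Rational(1, 3)), Mul(-3, Rational(-1, 2)))), Rational(1, 2)) = Pow(Add(4, Add(Rational(-1, 3), Rational(3, 2))), Rational(1, 2)) = Pow(Add(4, Rational(7, 6)), Rational(1, 2)) = Pow(Rational(31, 6), Rational(1, 2)) = Mul(Rational(1, 6), Pow(186, Rational(1, 2))) ≈ 2.2730)
Mul(-1, Add(Mul(Mul(1, 3), 3), V)) = Mul(-1, Add(Mul(Mul(1, 3), 3), Mul(Rational(1, 6), Pow(186, Rational(1, 2))))) = Mul(-1, Add(Mul(3, 3), Mul(Rational(1, 6), Pow(186, Rational(1, 2))))) = Mul(-1, Add(9, Mul(Rational(1, 6), Pow(186, Rational(1, 2))))) = Add(-9, Mul(Rational(-1, 6), Pow(186, Rational(1, 2))))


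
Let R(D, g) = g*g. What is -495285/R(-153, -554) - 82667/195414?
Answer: -61078723981/29987841612 ≈ -2.0368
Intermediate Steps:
R(D, g) = g**2
-495285/R(-153, -554) - 82667/195414 = -495285/((-554)**2) - 82667/195414 = -495285/306916 - 82667*1/195414 = -495285*1/306916 - 82667/195414 = -495285/306916 - 82667/195414 = -61078723981/29987841612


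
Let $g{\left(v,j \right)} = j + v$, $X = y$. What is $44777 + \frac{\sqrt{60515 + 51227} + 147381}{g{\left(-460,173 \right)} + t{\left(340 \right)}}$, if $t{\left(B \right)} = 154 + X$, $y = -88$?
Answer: $\frac{749872}{17} - \frac{\sqrt{111742}}{221} \approx 44109.0$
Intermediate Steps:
$X = -88$
$t{\left(B \right)} = 66$ ($t{\left(B \right)} = 154 - 88 = 66$)
$44777 + \frac{\sqrt{60515 + 51227} + 147381}{g{\left(-460,173 \right)} + t{\left(340 \right)}} = 44777 + \frac{\sqrt{60515 + 51227} + 147381}{\left(173 - 460\right) + 66} = 44777 + \frac{\sqrt{111742} + 147381}{-287 + 66} = 44777 + \frac{147381 + \sqrt{111742}}{-221} = 44777 + \left(147381 + \sqrt{111742}\right) \left(- \frac{1}{221}\right) = 44777 - \left(\frac{11337}{17} + \frac{\sqrt{111742}}{221}\right) = \frac{749872}{17} - \frac{\sqrt{111742}}{221}$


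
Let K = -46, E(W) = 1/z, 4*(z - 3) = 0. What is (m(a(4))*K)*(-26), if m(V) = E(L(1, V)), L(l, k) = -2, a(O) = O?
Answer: 1196/3 ≈ 398.67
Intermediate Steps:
z = 3 (z = 3 + (¼)*0 = 3 + 0 = 3)
E(W) = ⅓ (E(W) = 1/3 = ⅓)
m(V) = ⅓
(m(a(4))*K)*(-26) = ((⅓)*(-46))*(-26) = -46/3*(-26) = 1196/3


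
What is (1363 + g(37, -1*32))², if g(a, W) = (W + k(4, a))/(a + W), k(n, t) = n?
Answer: 46063369/25 ≈ 1.8425e+6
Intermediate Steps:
g(a, W) = (4 + W)/(W + a) (g(a, W) = (W + 4)/(a + W) = (4 + W)/(W + a))
(1363 + g(37, -1*32))² = (1363 + (4 - 1*32)/(-1*32 + 37))² = (1363 + (4 - 32)/(-32 + 37))² = (1363 - 28/5)² = (6787/5)² = 46063369/25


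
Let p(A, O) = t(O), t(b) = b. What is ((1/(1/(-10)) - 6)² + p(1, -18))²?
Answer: 56644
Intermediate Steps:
p(A, O) = O
((1/(1/(-10)) - 6)² + p(1, -18))² = ((1/(1/(-10)) - 6)² - 18)² = ((1/(1*(-⅒)) - 6)² - 18)² = ((1/(-⅒) - 6)² - 18)² = ((-10 - 6)² - 18)² = ((-16)² - 18)² = (256 - 18)² = 238² = 56644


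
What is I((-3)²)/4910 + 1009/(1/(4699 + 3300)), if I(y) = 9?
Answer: 39628565819/4910 ≈ 8.0710e+6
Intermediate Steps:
I((-3)²)/4910 + 1009/(1/(4699 + 3300)) = 9/4910 + 1009/(1/(4699 + 3300)) = 9*(1/4910) + 1009/(1/7999) = 9/4910 + 1009/(1/7999) = 9/4910 + 1009*7999 = 9/4910 + 8070991 = 39628565819/4910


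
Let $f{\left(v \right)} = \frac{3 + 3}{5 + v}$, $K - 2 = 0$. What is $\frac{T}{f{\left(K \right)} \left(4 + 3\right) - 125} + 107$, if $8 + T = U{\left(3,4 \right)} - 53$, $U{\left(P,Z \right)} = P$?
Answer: $\frac{12791}{119} \approx 107.49$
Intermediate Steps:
$K = 2$ ($K = 2 + 0 = 2$)
$f{\left(v \right)} = \frac{6}{5 + v}$
$T = -58$ ($T = -8 + \left(3 - 53\right) = -8 - 50 = -58$)
$\frac{T}{f{\left(K \right)} \left(4 + 3\right) - 125} + 107 = \frac{1}{\frac{6}{5 + 2} \left(4 + 3\right) - 125} \left(-58\right) + 107 = \frac{1}{\frac{6}{7} \cdot 7 - 125} \left(-58\right) + 107 = \frac{1}{6 - 125} \left(-58\right) + 107 = \frac{1}{-119} \left(-58\right) + 107 = \left(- \frac{1}{119}\right) \left(-58\right) + 107 = \frac{58}{119} + 107 = \frac{12791}{119}$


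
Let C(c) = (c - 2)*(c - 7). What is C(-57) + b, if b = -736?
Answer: 3040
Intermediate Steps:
C(c) = (-7 + c)*(-2 + c) (C(c) = (-2 + c)*(-7 + c) = (-7 + c)*(-2 + c))
C(-57) + b = (14 + (-57)**2 - 9*(-57)) - 736 = (14 + 3249 + 513) - 736 = 3776 - 736 = 3040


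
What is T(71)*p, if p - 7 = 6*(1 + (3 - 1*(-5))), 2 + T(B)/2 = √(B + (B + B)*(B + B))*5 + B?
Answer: 8418 + 610*√20235 ≈ 95190.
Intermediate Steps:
T(B) = -4 + 2*B + 10*√(B + 4*B²) (T(B) = -4 + 2*(√(B + (B + B)*(B + B))*5 + B) = -4 + 2*(√(B + (2*B)*(2*B))*5 + B) = -4 + 2*(√(B + 4*B²)*5 + B) = -4 + 2*(5*√(B + 4*B²) + B) = -4 + 2*(B + 5*√(B + 4*B²)) = -4 + (2*B + 10*√(B + 4*B²)) = -4 + 2*B + 10*√(B + 4*B²))
p = 61 (p = 7 + 6*(1 + (3 - 1*(-5))) = 7 + 6*(1 + (3 + 5)) = 7 + 6*(1 + 8) = 7 + 6*9 = 7 + 54 = 61)
T(71)*p = (-4 + 2*71 + 10*√(71*(1 + 4*71)))*61 = (-4 + 142 + 10*√(71*(1 + 284)))*61 = (-4 + 142 + 10*√(71*285))*61 = (-4 + 142 + 10*√20235)*61 = (138 + 10*√20235)*61 = 8418 + 610*√20235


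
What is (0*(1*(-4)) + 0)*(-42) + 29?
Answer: 29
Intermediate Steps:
(0*(1*(-4)) + 0)*(-42) + 29 = (0*(-4) + 0)*(-42) + 29 = (0 + 0)*(-42) + 29 = 0*(-42) + 29 = 0 + 29 = 29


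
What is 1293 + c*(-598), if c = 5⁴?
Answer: -372457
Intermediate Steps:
c = 625
1293 + c*(-598) = 1293 + 625*(-598) = 1293 - 373750 = -372457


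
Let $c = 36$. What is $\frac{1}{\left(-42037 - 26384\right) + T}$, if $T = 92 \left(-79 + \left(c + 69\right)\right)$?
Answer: $- \frac{1}{66029} \approx -1.5145 \cdot 10^{-5}$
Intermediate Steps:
$T = 2392$ ($T = 92 \left(-79 + \left(36 + 69\right)\right) = 92 \left(-79 + 105\right) = 92 \cdot 26 = 2392$)
$\frac{1}{\left(-42037 - 26384\right) + T} = \frac{1}{\left(-42037 - 26384\right) + 2392} = \frac{1}{-68421 + 2392} = \frac{1}{-66029} = - \frac{1}{66029}$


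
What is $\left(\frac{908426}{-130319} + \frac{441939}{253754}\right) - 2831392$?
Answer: $- \frac{93631383025058855}{33068967526} \approx -2.8314 \cdot 10^{6}$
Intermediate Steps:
$\left(\frac{908426}{-130319} + \frac{441939}{253754}\right) - 2831392 = \left(908426 \left(- \frac{1}{130319}\right) + 441939 \cdot \frac{1}{253754}\right) - 2831392 = \left(- \frac{908426}{130319} + \frac{441939}{253754}\right) - 2831392 = - \frac{172923682663}{33068967526} - 2831392 = - \frac{93631383025058855}{33068967526}$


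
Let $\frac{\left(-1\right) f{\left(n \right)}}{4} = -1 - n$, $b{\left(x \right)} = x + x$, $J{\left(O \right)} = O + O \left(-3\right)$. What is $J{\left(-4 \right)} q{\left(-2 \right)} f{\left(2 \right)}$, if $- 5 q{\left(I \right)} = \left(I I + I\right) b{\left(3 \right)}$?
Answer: $- \frac{1152}{5} \approx -230.4$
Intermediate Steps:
$J{\left(O \right)} = - 2 O$ ($J{\left(O \right)} = O - 3 O = - 2 O$)
$b{\left(x \right)} = 2 x$
$f{\left(n \right)} = 4 + 4 n$ ($f{\left(n \right)} = - 4 \left(-1 - n\right) = 4 + 4 n$)
$q{\left(I \right)} = - \frac{6 I}{5} - \frac{6 I^{2}}{5}$ ($q{\left(I \right)} = - \frac{\left(I I + I\right) 2 \cdot 3}{5} = - \frac{\left(I^{2} + I\right) 6}{5} = - \frac{\left(I + I^{2}\right) 6}{5} = - \frac{6 I + 6 I^{2}}{5} = - \frac{6 I}{5} - \frac{6 I^{2}}{5}$)
$J{\left(-4 \right)} q{\left(-2 \right)} f{\left(2 \right)} = \left(-2\right) \left(-4\right) \left(\left(- \frac{6}{5}\right) \left(-2\right) \left(1 - 2\right)\right) \left(4 + 4 \cdot 2\right) = 8 \left(\left(- \frac{6}{5}\right) \left(-2\right) \left(-1\right)\right) \left(4 + 8\right) = 8 \left(- \frac{12}{5}\right) 12 = \left(- \frac{96}{5}\right) 12 = - \frac{1152}{5}$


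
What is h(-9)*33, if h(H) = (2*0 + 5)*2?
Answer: 330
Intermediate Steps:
h(H) = 10 (h(H) = (0 + 5)*2 = 5*2 = 10)
h(-9)*33 = 10*33 = 330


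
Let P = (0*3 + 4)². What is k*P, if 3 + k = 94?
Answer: 1456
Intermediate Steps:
k = 91 (k = -3 + 94 = 91)
P = 16 (P = (0 + 4)² = 4² = 16)
k*P = 91*16 = 1456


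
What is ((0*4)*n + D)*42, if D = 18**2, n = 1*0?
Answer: 13608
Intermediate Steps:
n = 0
D = 324
((0*4)*n + D)*42 = ((0*4)*0 + 324)*42 = (0*0 + 324)*42 = (0 + 324)*42 = 324*42 = 13608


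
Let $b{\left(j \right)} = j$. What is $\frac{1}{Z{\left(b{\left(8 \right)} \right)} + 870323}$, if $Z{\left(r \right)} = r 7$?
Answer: $\frac{1}{870379} \approx 1.1489 \cdot 10^{-6}$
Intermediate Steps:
$Z{\left(r \right)} = 7 r$
$\frac{1}{Z{\left(b{\left(8 \right)} \right)} + 870323} = \frac{1}{7 \cdot 8 + 870323} = \frac{1}{56 + 870323} = \frac{1}{870379}$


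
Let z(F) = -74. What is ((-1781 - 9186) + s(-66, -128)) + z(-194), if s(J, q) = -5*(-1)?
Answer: -11036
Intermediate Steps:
s(J, q) = 5
((-1781 - 9186) + s(-66, -128)) + z(-194) = ((-1781 - 9186) + 5) - 74 = (-10967 + 5) - 74 = -10962 - 74 = -11036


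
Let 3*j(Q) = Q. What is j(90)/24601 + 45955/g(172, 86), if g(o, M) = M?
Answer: 1130541535/2115686 ≈ 534.36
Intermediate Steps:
j(Q) = Q/3
j(90)/24601 + 45955/g(172, 86) = ((⅓)*90)/24601 + 45955/86 = 30*(1/24601) + 45955*(1/86) = 30/24601 + 45955/86 = 1130541535/2115686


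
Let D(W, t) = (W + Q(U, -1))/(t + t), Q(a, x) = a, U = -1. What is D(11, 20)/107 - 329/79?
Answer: -140733/33812 ≈ -4.1622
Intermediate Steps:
D(W, t) = (-1 + W)/(2*t) (D(W, t) = (W - 1)/(t + t) = (-1 + W)/((2*t)) = (-1 + W)*(1/(2*t)) = (-1 + W)/(2*t))
D(11, 20)/107 - 329/79 = ((1/2)*(-1 + 11)/20)/107 - 329/79 = ((1/2)*(1/20)*10)*(1/107) - 329*1/79 = (1/4)*(1/107) - 329/79 = 1/428 - 329/79 = -140733/33812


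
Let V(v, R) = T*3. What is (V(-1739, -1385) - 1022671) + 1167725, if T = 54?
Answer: 145216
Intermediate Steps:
V(v, R) = 162 (V(v, R) = 54*3 = 162)
(V(-1739, -1385) - 1022671) + 1167725 = (162 - 1022671) + 1167725 = -1022509 + 1167725 = 145216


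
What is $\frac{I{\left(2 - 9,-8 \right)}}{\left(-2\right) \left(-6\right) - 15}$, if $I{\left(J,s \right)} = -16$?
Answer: $\frac{16}{3} \approx 5.3333$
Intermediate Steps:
$\frac{I{\left(2 - 9,-8 \right)}}{\left(-2\right) \left(-6\right) - 15} = - \frac{16}{\left(-2\right) \left(-6\right) - 15} = - \frac{16}{12 - 15} = - \frac{16}{-3} = \left(-16\right) \left(- \frac{1}{3}\right) = \frac{16}{3}$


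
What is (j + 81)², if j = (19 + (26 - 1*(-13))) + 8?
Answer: 21609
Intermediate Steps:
j = 66 (j = (19 + (26 + 13)) + 8 = (19 + 39) + 8 = 58 + 8 = 66)
(j + 81)² = (66 + 81)² = 147² = 21609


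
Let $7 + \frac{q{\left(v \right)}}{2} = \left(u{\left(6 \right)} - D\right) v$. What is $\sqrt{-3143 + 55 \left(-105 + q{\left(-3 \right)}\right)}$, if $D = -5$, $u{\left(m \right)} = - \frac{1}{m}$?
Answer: $i \sqrt{11283} \approx 106.22 i$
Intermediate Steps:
$q{\left(v \right)} = -14 + \frac{29 v}{3}$ ($q{\left(v \right)} = -14 + 2 \left(- \frac{1}{6} - -5\right) v = -14 + 2 \left(\left(-1\right) \frac{1}{6} + 5\right) v = -14 + 2 \left(- \frac{1}{6} + 5\right) v = -14 + 2 \frac{29 v}{6} = -14 + \frac{29 v}{3}$)
$\sqrt{-3143 + 55 \left(-105 + q{\left(-3 \right)}\right)} = \sqrt{-3143 + 55 \left(-105 + \left(-14 + \frac{29}{3} \left(-3\right)\right)\right)} = \sqrt{-3143 + 55 \left(-105 - 43\right)} = \sqrt{-3143 + 55 \left(-148\right)} = \sqrt{-3143 - 8140} = \sqrt{-11283} = i \sqrt{11283}$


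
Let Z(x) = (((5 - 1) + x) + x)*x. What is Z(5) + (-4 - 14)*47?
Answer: -776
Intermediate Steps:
Z(x) = x*(4 + 2*x) (Z(x) = ((4 + x) + x)*x = (4 + 2*x)*x = x*(4 + 2*x))
Z(5) + (-4 - 14)*47 = 2*5*(2 + 5) + (-4 - 14)*47 = 2*5*7 - 18*47 = 70 - 846 = -776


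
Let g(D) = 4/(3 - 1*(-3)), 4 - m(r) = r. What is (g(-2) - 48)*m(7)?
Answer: 142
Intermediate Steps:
m(r) = 4 - r
g(D) = 2/3 (g(D) = 4/(3 + 3) = 4/6 = 4*(1/6) = 2/3)
(g(-2) - 48)*m(7) = (2/3 - 48)*(4 - 1*7) = -142*(4 - 7)/3 = -142/3*(-3) = 142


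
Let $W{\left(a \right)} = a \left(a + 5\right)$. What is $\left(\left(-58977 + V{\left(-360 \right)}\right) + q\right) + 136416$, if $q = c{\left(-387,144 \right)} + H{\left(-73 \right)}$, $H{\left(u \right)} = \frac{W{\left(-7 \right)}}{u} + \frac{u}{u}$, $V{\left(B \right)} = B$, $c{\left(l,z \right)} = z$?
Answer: $\frac{5637338}{73} \approx 77224.0$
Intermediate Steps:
$W{\left(a \right)} = a \left(5 + a\right)$
$H{\left(u \right)} = 1 + \frac{14}{u}$ ($H{\left(u \right)} = \frac{\left(-7\right) \left(5 - 7\right)}{u} + \frac{u}{u} = \frac{\left(-7\right) \left(-2\right)}{u} + 1 = \frac{14}{u} + 1 = 1 + \frac{14}{u}$)
$q = \frac{10571}{73}$ ($q = 144 + \frac{14 - 73}{-73} = 144 - - \frac{59}{73} = 144 + \frac{59}{73} = \frac{10571}{73} \approx 144.81$)
$\left(\left(-58977 + V{\left(-360 \right)}\right) + q\right) + 136416 = \left(\left(-58977 - 360\right) + \frac{10571}{73}\right) + 136416 = \left(-59337 + \frac{10571}{73}\right) + 136416 = - \frac{4321030}{73} + 136416 = \frac{5637338}{73}$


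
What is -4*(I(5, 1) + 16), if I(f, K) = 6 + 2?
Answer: -96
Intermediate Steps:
I(f, K) = 8
-4*(I(5, 1) + 16) = -4*(8 + 16) = -4*24 = -96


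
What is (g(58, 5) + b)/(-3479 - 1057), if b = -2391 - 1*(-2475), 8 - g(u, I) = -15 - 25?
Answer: -11/378 ≈ -0.029101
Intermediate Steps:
g(u, I) = 48 (g(u, I) = 8 - (-15 - 25) = 8 - 1*(-40) = 8 + 40 = 48)
b = 84 (b = -2391 + 2475 = 84)
(g(58, 5) + b)/(-3479 - 1057) = (48 + 84)/(-3479 - 1057) = 132/(-4536) = 132*(-1/4536) = -11/378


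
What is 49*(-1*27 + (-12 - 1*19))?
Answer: -2842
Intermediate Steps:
49*(-1*27 + (-12 - 1*19)) = 49*(-27 + (-12 - 19)) = 49*(-27 - 31) = 49*(-58) = -2842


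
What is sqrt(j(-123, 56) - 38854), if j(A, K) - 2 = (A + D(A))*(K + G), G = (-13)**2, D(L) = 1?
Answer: I*sqrt(66302) ≈ 257.49*I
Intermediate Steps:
G = 169
j(A, K) = 2 + (1 + A)*(169 + K) (j(A, K) = 2 + (A + 1)*(K + 169) = 2 + (1 + A)*(169 + K))
sqrt(j(-123, 56) - 38854) = sqrt((171 + 56 + 169*(-123) - 123*56) - 38854) = sqrt((171 + 56 - 20787 - 6888) - 38854) = sqrt(-27448 - 38854) = sqrt(-66302) = I*sqrt(66302)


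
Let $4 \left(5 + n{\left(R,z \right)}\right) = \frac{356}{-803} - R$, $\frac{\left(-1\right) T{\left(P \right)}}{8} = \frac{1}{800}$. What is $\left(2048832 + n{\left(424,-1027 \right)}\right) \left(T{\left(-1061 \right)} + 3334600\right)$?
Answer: $\frac{274291335959458563}{40150} \approx 6.8317 \cdot 10^{12}$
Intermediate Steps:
$T{\left(P \right)} = - \frac{1}{100}$ ($T{\left(P \right)} = - \frac{8}{800} = \left(-8\right) \frac{1}{800} = - \frac{1}{100}$)
$n{\left(R,z \right)} = - \frac{4104}{803} - \frac{R}{4}$ ($n{\left(R,z \right)} = -5 + \frac{\frac{356}{-803} - R}{4} = -5 + \frac{356 \left(- \frac{1}{803}\right) - R}{4} = -5 + \frac{- \frac{356}{803} - R}{4} = -5 - \left(\frac{89}{803} + \frac{R}{4}\right) = - \frac{4104}{803} - \frac{R}{4}$)
$\left(2048832 + n{\left(424,-1027 \right)}\right) \left(T{\left(-1061 \right)} + 3334600\right) = \left(2048832 - \frac{89222}{803}\right) \left(- \frac{1}{100} + 3334600\right) = \left(2048832 - \frac{89222}{803}\right) \frac{333459999}{100} = \frac{1645122874}{803} \cdot \frac{333459999}{100} = \frac{274291335959458563}{40150}$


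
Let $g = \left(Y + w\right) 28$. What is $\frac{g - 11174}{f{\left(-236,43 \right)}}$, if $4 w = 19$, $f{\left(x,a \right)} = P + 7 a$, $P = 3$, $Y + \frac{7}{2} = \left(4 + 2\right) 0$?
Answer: $- \frac{11139}{304} \approx -36.641$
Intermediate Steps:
$Y = - \frac{7}{2}$ ($Y = - \frac{7}{2} + \left(4 + 2\right) 0 = - \frac{7}{2} + 6 \cdot 0 = - \frac{7}{2} + 0 = - \frac{7}{2} \approx -3.5$)
$f{\left(x,a \right)} = 3 + 7 a$
$w = \frac{19}{4}$ ($w = \frac{1}{4} \cdot 19 = \frac{19}{4} \approx 4.75$)
$g = 35$ ($g = \left(- \frac{7}{2} + \frac{19}{4}\right) 28 = \frac{5}{4} \cdot 28 = 35$)
$\frac{g - 11174}{f{\left(-236,43 \right)}} = \frac{35 - 11174}{3 + 7 \cdot 43} = \frac{35 - 11174}{3 + 301} = - \frac{11139}{304}$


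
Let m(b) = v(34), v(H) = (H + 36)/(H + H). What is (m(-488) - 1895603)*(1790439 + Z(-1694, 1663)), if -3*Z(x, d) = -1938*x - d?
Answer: -22450331938956/17 ≈ -1.3206e+12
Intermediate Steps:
Z(x, d) = 646*x + d/3 (Z(x, d) = -(-1938*x - d)/3 = -(-d - 1938*x)/3 = 646*x + d/3)
v(H) = (36 + H)/(2*H) (v(H) = (36 + H)/((2*H)) = (36 + H)*(1/(2*H)) = (36 + H)/(2*H))
m(b) = 35/34 (m(b) = (1/2)*(36 + 34)/34 = (1/2)*(1/34)*70 = 35/34)
(m(-488) - 1895603)*(1790439 + Z(-1694, 1663)) = (35/34 - 1895603)*(1790439 + (646*(-1694) + (1/3)*1663)) = -64450467*(1790439 + (-1094324 + 1663/3))/34 = -64450467*(1790439 - 3281309/3)/34 = -64450467/34*2090008/3 = -22450331938956/17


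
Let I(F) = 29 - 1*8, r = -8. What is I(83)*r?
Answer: -168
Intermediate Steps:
I(F) = 21 (I(F) = 29 - 8 = 21)
I(83)*r = 21*(-8) = -168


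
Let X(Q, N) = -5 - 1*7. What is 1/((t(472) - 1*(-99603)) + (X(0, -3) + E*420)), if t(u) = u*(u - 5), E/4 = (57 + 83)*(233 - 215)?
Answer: 1/4553615 ≈ 2.1961e-7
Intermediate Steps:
E = 10080 (E = 4*((57 + 83)*(233 - 215)) = 4*(140*18) = 4*2520 = 10080)
X(Q, N) = -12 (X(Q, N) = -5 - 7 = -12)
t(u) = u*(-5 + u)
1/((t(472) - 1*(-99603)) + (X(0, -3) + E*420)) = 1/((472*(-5 + 472) - 1*(-99603)) + (-12 + 10080*420)) = 1/((472*467 + 99603) + (-12 + 4233600)) = 1/((220424 + 99603) + 4233588) = 1/(320027 + 4233588) = 1/4553615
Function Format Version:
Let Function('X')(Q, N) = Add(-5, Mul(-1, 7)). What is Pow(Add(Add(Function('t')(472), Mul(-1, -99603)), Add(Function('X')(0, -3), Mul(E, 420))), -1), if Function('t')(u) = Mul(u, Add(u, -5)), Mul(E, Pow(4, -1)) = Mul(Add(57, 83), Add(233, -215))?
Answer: Rational(1, 4553615) ≈ 2.1961e-7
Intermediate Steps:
E = 10080 (E = Mul(4, Mul(Add(57, 83), Add(233, -215))) = Mul(4, Mul(140, 18)) = Mul(4, 2520) = 10080)
Function('X')(Q, N) = -12 (Function('X')(Q, N) = Add(-5, -7) = -12)
Function('t')(u) = Mul(u, Add(-5, u))
Pow(Add(Add(Function('t')(472), Mul(-1, -99603)), Add(Function('X')(0, -3), Mul(E, 420))), -1) = Pow(Add(Add(Mul(472, Add(-5, 472)), Mul(-1, -99603)), Add(-12, Mul(10080, 420))), -1) = Pow(Add(Add(Mul(472, 467), 99603), Add(-12, 4233600)), -1) = Pow(Add(Add(220424, 99603), 4233588), -1) = Pow(Add(320027, 4233588), -1) = Pow(4553615, -1) = Rational(1, 4553615)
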